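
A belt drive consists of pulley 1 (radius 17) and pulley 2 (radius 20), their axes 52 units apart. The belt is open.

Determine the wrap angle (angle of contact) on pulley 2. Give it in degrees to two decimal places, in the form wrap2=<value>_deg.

open belt: β = asin((r2−r1)/C) = asin(3/52) = 3.3074°
wrap1 = π − 2β = 173.3853°
wrap2 = π + 2β = 186.6147°

wrap2=186.61_deg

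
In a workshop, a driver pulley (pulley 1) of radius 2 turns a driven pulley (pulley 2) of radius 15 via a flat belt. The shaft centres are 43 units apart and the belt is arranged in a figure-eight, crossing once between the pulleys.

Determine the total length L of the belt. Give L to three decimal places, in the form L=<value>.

crossed belt: β = asin((r1+r2)/C) = asin(17/43) = 23.2877°
wrap1 = wrap2 = π + 2β = 226.5755°
tangent length = C·cosβ = 39.4968
L = (r1+r2)·wrap + 2·C·cosβ = 17·3.9545 + 2·39.4968 = 146.2200

L=146.220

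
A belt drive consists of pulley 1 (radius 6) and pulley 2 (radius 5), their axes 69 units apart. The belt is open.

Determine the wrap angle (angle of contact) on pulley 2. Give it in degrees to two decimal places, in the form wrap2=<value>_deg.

open belt: β = asin((r2−r1)/C) = asin(-1/69) = -0.8304°
wrap1 = π − 2β = 181.6608°
wrap2 = π + 2β = 178.3392°

wrap2=178.34_deg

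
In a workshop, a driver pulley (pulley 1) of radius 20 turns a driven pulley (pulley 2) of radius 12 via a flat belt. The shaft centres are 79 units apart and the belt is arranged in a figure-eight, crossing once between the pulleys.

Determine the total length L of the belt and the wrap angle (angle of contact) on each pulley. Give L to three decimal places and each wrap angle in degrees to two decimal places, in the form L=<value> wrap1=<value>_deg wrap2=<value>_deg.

L=271.680 wrap1=227.79_deg wrap2=227.79_deg

crossed belt: β = asin((r1+r2)/C) = asin(32/79) = 23.8951°
wrap1 = wrap2 = π + 2β = 227.7902°
tangent length = C·cosβ = 72.2288
L = (r1+r2)·wrap + 2·C·cosβ = 32·3.9757 + 2·72.2288 = 271.6796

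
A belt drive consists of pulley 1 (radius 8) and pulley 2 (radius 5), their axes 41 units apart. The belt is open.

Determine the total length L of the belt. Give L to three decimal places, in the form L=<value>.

L=123.060

open belt: β = asin((r2−r1)/C) = asin(-3/41) = -4.1961°
wrap1 = π − 2β = 188.3922°
wrap2 = π + 2β = 171.6078°
tangent length = C·cosβ = 40.8901
L = r1·wrap1 + r2·wrap2 + 2·C·cosβ = 8·3.2881 + 5·2.9951 + 2·40.8901 = 123.0603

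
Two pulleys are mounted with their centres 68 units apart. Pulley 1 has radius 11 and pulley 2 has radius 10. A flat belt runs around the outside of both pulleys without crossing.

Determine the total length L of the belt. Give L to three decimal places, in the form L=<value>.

open belt: β = asin((r2−r1)/C) = asin(-1/68) = -0.8426°
wrap1 = π − 2β = 181.6852°
wrap2 = π + 2β = 178.3148°
tangent length = C·cosβ = 67.9926
L = r1·wrap1 + r2·wrap2 + 2·C·cosβ = 11·3.1710 + 10·3.1122 + 2·67.9926 = 201.9882

L=201.988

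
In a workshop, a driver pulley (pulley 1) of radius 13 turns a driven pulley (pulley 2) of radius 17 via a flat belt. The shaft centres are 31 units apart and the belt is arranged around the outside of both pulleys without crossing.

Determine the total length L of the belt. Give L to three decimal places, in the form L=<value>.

open belt: β = asin((r2−r1)/C) = asin(4/31) = 7.4137°
wrap1 = π − 2β = 165.1727°
wrap2 = π + 2β = 194.8273°
tangent length = C·cosβ = 30.7409
L = r1·wrap1 + r2·wrap2 + 2·C·cosβ = 13·2.8828 + 17·3.4004 + 2·30.7409 = 156.7646

L=156.765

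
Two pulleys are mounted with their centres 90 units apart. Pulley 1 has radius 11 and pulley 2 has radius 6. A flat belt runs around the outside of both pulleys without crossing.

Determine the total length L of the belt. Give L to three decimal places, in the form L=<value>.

open belt: β = asin((r2−r1)/C) = asin(-5/90) = -3.1847°
wrap1 = π − 2β = 186.3695°
wrap2 = π + 2β = 173.6305°
tangent length = C·cosβ = 89.8610
L = r1·wrap1 + r2·wrap2 + 2·C·cosβ = 11·3.2528 + 6·3.0304 + 2·89.8610 = 233.6849

L=233.685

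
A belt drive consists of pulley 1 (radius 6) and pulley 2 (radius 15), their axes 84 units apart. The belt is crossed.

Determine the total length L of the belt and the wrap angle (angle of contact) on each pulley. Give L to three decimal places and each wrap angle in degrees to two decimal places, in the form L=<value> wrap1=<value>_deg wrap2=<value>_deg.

crossed belt: β = asin((r1+r2)/C) = asin(21/84) = 14.4775°
wrap1 = wrap2 = π + 2β = 208.9550°
tangent length = C·cosβ = 81.3327
L = (r1+r2)·wrap + 2·C·cosβ = 21·3.6470 + 2·81.3327 = 239.2513

L=239.251 wrap1=208.96_deg wrap2=208.96_deg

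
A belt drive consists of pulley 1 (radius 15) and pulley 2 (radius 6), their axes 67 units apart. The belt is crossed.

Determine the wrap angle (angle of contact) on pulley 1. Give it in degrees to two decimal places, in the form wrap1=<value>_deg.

wrap1=216.53_deg

crossed belt: β = asin((r1+r2)/C) = asin(21/67) = 18.2662°
wrap1 = wrap2 = π + 2β = 216.5325°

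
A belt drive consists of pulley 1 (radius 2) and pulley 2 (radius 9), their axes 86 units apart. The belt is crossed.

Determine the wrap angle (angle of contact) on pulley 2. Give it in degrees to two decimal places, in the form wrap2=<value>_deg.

wrap2=194.70_deg

crossed belt: β = asin((r1+r2)/C) = asin(11/86) = 7.3487°
wrap1 = wrap2 = π + 2β = 194.6973°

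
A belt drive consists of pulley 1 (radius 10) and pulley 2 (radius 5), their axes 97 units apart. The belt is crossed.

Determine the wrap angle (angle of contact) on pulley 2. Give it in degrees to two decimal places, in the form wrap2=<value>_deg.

crossed belt: β = asin((r1+r2)/C) = asin(15/97) = 8.8959°
wrap1 = wrap2 = π + 2β = 197.7917°

wrap2=197.79_deg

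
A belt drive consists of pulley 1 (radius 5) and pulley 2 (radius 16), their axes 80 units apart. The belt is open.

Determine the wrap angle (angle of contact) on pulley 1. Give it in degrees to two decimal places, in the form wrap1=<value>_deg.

open belt: β = asin((r2−r1)/C) = asin(11/80) = 7.9032°
wrap1 = π − 2β = 164.1936°
wrap2 = π + 2β = 195.8064°

wrap1=164.19_deg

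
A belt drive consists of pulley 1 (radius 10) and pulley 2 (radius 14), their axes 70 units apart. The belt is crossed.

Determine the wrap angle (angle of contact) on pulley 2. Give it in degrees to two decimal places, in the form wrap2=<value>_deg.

wrap2=220.10_deg

crossed belt: β = asin((r1+r2)/C) = asin(24/70) = 20.0510°
wrap1 = wrap2 = π + 2β = 220.1021°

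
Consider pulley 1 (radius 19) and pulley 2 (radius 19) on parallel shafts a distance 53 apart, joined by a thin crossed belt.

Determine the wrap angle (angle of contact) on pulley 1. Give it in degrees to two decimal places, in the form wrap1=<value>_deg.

wrap1=271.61_deg

crossed belt: β = asin((r1+r2)/C) = asin(38/53) = 45.8058°
wrap1 = wrap2 = π + 2β = 271.6116°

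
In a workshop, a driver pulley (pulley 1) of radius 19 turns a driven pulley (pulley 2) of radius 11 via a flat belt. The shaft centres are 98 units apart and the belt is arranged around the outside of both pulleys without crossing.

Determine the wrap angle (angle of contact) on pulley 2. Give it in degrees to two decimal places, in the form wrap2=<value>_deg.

open belt: β = asin((r2−r1)/C) = asin(-8/98) = -4.6824°
wrap1 = π − 2β = 189.3648°
wrap2 = π + 2β = 170.6352°

wrap2=170.64_deg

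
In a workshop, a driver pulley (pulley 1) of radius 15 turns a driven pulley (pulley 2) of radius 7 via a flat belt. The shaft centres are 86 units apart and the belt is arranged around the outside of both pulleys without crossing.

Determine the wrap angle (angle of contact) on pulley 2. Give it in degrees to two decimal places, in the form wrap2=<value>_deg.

open belt: β = asin((r2−r1)/C) = asin(-8/86) = -5.3376°
wrap1 = π − 2β = 190.6751°
wrap2 = π + 2β = 169.3249°

wrap2=169.32_deg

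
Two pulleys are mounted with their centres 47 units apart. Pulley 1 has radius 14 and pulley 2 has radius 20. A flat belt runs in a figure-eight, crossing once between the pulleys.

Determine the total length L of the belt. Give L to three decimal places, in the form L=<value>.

L=226.707

crossed belt: β = asin((r1+r2)/C) = asin(34/47) = 46.3363°
wrap1 = wrap2 = π + 2β = 272.6725°
tangent length = C·cosβ = 32.4500
L = (r1+r2)·wrap + 2·C·cosβ = 34·4.7590 + 2·32.4500 = 226.7071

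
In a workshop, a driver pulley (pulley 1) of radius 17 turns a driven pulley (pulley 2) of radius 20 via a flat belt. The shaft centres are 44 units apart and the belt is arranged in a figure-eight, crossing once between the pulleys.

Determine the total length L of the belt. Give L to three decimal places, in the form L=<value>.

crossed belt: β = asin((r1+r2)/C) = asin(37/44) = 57.2362°
wrap1 = wrap2 = π + 2β = 294.4725°
tangent length = C·cosβ = 23.8118
L = (r1+r2)·wrap + 2·C·cosβ = 37·5.1395 + 2·23.8118 = 237.7856

L=237.786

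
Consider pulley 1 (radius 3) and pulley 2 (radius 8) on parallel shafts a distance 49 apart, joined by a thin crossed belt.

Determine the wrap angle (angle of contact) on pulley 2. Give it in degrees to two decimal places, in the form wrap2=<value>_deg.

crossed belt: β = asin((r1+r2)/C) = asin(11/49) = 12.9729°
wrap1 = wrap2 = π + 2β = 205.9458°

wrap2=205.95_deg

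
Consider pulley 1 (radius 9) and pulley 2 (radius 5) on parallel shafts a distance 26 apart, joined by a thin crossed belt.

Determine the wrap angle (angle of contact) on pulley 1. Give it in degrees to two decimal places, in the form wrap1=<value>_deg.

crossed belt: β = asin((r1+r2)/C) = asin(14/26) = 32.5790°
wrap1 = wrap2 = π + 2β = 245.1579°

wrap1=245.16_deg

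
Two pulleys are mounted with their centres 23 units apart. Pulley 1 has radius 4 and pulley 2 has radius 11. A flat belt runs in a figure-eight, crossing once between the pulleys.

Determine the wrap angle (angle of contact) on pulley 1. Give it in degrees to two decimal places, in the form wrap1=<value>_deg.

wrap1=261.41_deg

crossed belt: β = asin((r1+r2)/C) = asin(15/23) = 40.7057°
wrap1 = wrap2 = π + 2β = 261.4114°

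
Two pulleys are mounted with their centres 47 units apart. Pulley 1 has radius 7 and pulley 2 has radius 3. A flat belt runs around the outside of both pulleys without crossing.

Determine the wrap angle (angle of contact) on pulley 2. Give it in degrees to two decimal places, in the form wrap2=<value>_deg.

wrap2=170.24_deg

open belt: β = asin((r2−r1)/C) = asin(-4/47) = -4.8821°
wrap1 = π − 2β = 189.7643°
wrap2 = π + 2β = 170.2357°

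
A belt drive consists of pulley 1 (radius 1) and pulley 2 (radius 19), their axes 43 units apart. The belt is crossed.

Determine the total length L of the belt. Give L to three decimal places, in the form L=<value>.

L=158.314

crossed belt: β = asin((r1+r2)/C) = asin(20/43) = 27.7177°
wrap1 = wrap2 = π + 2β = 235.4355°
tangent length = C·cosβ = 38.0657
L = (r1+r2)·wrap + 2·C·cosβ = 20·4.1091 + 2·38.0657 = 158.3140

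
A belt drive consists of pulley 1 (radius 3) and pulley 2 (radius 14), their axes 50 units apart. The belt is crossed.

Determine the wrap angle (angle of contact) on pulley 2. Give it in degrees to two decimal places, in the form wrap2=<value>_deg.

wrap2=219.75_deg

crossed belt: β = asin((r1+r2)/C) = asin(17/50) = 19.8769°
wrap1 = wrap2 = π + 2β = 219.7537°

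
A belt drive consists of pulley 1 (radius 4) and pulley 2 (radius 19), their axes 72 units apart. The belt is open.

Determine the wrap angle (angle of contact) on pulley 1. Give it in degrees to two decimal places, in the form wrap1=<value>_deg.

open belt: β = asin((r2−r1)/C) = asin(15/72) = 12.0247°
wrap1 = π − 2β = 155.9506°
wrap2 = π + 2β = 204.0494°

wrap1=155.95_deg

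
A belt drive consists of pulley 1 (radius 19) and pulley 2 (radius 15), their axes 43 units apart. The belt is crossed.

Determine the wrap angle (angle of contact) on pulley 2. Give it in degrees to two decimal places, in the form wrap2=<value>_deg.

wrap2=284.50_deg

crossed belt: β = asin((r1+r2)/C) = asin(34/43) = 52.2508°
wrap1 = wrap2 = π + 2β = 284.5015°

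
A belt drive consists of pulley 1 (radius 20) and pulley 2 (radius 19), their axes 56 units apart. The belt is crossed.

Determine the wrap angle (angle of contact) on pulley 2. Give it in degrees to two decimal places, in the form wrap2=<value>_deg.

wrap2=268.28_deg

crossed belt: β = asin((r1+r2)/C) = asin(39/56) = 44.1412°
wrap1 = wrap2 = π + 2β = 268.2823°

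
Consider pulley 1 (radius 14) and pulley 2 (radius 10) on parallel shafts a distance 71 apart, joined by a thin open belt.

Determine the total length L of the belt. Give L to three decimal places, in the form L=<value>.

L=217.624

open belt: β = asin((r2−r1)/C) = asin(-4/71) = -3.2296°
wrap1 = π − 2β = 186.4593°
wrap2 = π + 2β = 173.5407°
tangent length = C·cosβ = 70.8872
L = r1·wrap1 + r2·wrap2 + 2·C·cosβ = 14·3.2543 + 10·3.0289 + 2·70.8872 = 217.6236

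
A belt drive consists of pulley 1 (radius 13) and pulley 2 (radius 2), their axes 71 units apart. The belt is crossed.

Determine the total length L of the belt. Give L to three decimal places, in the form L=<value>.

crossed belt: β = asin((r1+r2)/C) = asin(15/71) = 12.1966°
wrap1 = wrap2 = π + 2β = 204.3933°
tangent length = C·cosβ = 69.3974
L = (r1+r2)·wrap + 2·C·cosβ = 15·3.5673 + 2·69.3974 = 192.3049

L=192.305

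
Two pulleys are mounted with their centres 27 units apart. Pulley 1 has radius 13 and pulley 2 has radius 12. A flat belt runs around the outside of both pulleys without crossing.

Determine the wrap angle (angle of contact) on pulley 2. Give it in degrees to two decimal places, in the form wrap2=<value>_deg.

open belt: β = asin((r2−r1)/C) = asin(-1/27) = -2.1226°
wrap1 = π − 2β = 184.2451°
wrap2 = π + 2β = 175.7549°

wrap2=175.75_deg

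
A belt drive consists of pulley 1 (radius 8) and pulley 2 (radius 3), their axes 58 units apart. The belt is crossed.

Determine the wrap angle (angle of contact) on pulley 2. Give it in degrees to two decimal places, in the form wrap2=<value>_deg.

wrap2=201.87_deg

crossed belt: β = asin((r1+r2)/C) = asin(11/58) = 10.9327°
wrap1 = wrap2 = π + 2β = 201.8653°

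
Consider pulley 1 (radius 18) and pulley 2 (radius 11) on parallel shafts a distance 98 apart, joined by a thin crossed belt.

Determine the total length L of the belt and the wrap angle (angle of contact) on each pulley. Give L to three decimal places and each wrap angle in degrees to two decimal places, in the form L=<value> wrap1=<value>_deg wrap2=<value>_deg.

crossed belt: β = asin((r1+r2)/C) = asin(29/98) = 17.2126°
wrap1 = wrap2 = π + 2β = 214.4252°
tangent length = C·cosβ = 93.6109
L = (r1+r2)·wrap + 2·C·cosβ = 29·3.7424 + 2·93.6109 = 295.7522

L=295.752 wrap1=214.43_deg wrap2=214.43_deg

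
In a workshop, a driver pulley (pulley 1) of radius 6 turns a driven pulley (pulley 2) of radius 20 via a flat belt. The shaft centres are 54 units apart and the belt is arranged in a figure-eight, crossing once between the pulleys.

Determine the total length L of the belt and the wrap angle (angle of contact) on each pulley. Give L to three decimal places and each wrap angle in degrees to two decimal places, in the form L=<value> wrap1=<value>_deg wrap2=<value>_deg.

L=202.461 wrap1=237.56_deg wrap2=237.56_deg

crossed belt: β = asin((r1+r2)/C) = asin(26/54) = 28.7822°
wrap1 = wrap2 = π + 2β = 237.5644°
tangent length = C·cosβ = 47.3286
L = (r1+r2)·wrap + 2·C·cosβ = 26·4.1463 + 2·47.3286 = 202.4606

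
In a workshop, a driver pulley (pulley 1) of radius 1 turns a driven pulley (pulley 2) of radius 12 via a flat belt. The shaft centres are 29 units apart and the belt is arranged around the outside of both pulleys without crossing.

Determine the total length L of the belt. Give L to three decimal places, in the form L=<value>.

open belt: β = asin((r2−r1)/C) = asin(11/29) = 22.2910°
wrap1 = π − 2β = 135.4181°
wrap2 = π + 2β = 224.5819°
tangent length = C·cosβ = 26.8328
L = r1·wrap1 + r2·wrap2 + 2·C·cosβ = 1·2.3635 + 12·3.9197 + 2·26.8328 = 103.0655

L=103.065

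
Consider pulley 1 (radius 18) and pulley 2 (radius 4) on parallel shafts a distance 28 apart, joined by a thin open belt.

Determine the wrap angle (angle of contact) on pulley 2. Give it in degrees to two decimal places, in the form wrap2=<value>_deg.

open belt: β = asin((r2−r1)/C) = asin(-14/28) = -30.0000°
wrap1 = π − 2β = 240.0000°
wrap2 = π + 2β = 120.0000°

wrap2=120.00_deg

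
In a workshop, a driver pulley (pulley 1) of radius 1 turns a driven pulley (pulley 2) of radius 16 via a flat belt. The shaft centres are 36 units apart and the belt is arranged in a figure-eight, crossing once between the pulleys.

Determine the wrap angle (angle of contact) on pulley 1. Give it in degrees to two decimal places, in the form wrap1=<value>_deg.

wrap1=236.36_deg

crossed belt: β = asin((r1+r2)/C) = asin(17/36) = 28.1786°
wrap1 = wrap2 = π + 2β = 236.3573°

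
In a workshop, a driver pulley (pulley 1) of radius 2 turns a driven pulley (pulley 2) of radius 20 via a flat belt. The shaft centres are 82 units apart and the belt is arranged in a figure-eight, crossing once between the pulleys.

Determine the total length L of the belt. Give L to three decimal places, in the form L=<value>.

crossed belt: β = asin((r1+r2)/C) = asin(22/82) = 15.5627°
wrap1 = wrap2 = π + 2β = 211.1254°
tangent length = C·cosβ = 78.9937
L = (r1+r2)·wrap + 2·C·cosβ = 22·3.6848 + 2·78.9937 = 239.0537

L=239.054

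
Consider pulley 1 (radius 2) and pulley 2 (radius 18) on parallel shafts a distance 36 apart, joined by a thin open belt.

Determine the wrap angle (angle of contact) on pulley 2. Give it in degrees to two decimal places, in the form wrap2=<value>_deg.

open belt: β = asin((r2−r1)/C) = asin(16/36) = 26.3878°
wrap1 = π − 2β = 127.2244°
wrap2 = π + 2β = 232.7756°

wrap2=232.78_deg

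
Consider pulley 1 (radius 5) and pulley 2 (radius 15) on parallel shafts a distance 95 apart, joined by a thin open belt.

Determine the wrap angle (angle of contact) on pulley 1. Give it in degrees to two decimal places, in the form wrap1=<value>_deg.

open belt: β = asin((r2−r1)/C) = asin(10/95) = 6.0423°
wrap1 = π − 2β = 167.9153°
wrap2 = π + 2β = 192.0847°

wrap1=167.92_deg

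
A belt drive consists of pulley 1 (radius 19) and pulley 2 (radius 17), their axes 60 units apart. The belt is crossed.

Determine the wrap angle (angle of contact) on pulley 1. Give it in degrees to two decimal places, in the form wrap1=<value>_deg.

wrap1=253.74_deg

crossed belt: β = asin((r1+r2)/C) = asin(36/60) = 36.8699°
wrap1 = wrap2 = π + 2β = 253.7398°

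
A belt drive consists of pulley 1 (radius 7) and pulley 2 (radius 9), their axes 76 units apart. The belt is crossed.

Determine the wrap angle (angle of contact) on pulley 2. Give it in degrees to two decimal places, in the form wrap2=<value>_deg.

wrap2=204.31_deg

crossed belt: β = asin((r1+r2)/C) = asin(16/76) = 12.1532°
wrap1 = wrap2 = π + 2β = 204.3064°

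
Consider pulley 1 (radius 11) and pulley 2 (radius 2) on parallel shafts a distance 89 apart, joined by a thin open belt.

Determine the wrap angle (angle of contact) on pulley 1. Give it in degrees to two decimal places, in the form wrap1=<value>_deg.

wrap1=191.61_deg

open belt: β = asin((r2−r1)/C) = asin(-9/89) = -5.8039°
wrap1 = π − 2β = 191.6078°
wrap2 = π + 2β = 168.3922°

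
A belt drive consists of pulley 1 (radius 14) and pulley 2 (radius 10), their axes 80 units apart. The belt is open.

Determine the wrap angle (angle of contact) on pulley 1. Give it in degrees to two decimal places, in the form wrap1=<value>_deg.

open belt: β = asin((r2−r1)/C) = asin(-4/80) = -2.8660°
wrap1 = π − 2β = 185.7320°
wrap2 = π + 2β = 174.2680°

wrap1=185.73_deg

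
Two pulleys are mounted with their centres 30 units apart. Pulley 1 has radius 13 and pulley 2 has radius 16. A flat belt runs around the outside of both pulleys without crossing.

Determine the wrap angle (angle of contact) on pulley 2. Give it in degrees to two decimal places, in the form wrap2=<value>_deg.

wrap2=191.48_deg

open belt: β = asin((r2−r1)/C) = asin(3/30) = 5.7392°
wrap1 = π − 2β = 168.5217°
wrap2 = π + 2β = 191.4783°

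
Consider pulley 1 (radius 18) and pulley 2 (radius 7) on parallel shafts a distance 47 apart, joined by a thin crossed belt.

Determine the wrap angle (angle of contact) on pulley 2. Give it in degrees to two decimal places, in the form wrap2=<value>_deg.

wrap2=244.27_deg

crossed belt: β = asin((r1+r2)/C) = asin(25/47) = 32.1349°
wrap1 = wrap2 = π + 2β = 244.2699°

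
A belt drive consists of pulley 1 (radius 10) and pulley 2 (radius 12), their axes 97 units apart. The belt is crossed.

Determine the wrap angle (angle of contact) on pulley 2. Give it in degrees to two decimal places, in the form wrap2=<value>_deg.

wrap2=206.22_deg

crossed belt: β = asin((r1+r2)/C) = asin(22/97) = 13.1090°
wrap1 = wrap2 = π + 2β = 206.2180°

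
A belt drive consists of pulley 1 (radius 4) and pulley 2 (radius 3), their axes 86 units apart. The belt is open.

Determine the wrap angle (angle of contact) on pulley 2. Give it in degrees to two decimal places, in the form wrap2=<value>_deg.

open belt: β = asin((r2−r1)/C) = asin(-1/86) = -0.6662°
wrap1 = π − 2β = 181.3325°
wrap2 = π + 2β = 178.6675°

wrap2=178.67_deg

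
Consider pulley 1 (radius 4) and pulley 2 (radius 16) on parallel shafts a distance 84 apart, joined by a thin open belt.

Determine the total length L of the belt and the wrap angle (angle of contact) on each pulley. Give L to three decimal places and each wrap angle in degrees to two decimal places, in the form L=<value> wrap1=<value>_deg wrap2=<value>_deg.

open belt: β = asin((r2−r1)/C) = asin(12/84) = 8.2132°
wrap1 = π − 2β = 163.5736°
wrap2 = π + 2β = 196.4264°
tangent length = C·cosβ = 83.1384
L = r1·wrap1 + r2·wrap2 + 2·C·cosβ = 4·2.8549 + 16·3.4283 + 2·83.1384 = 232.5491

L=232.549 wrap1=163.57_deg wrap2=196.43_deg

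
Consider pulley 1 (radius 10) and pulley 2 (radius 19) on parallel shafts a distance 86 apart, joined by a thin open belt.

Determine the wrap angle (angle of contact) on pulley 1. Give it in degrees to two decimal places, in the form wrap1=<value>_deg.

wrap1=167.99_deg

open belt: β = asin((r2−r1)/C) = asin(9/86) = 6.0071°
wrap1 = π − 2β = 167.9859°
wrap2 = π + 2β = 192.0141°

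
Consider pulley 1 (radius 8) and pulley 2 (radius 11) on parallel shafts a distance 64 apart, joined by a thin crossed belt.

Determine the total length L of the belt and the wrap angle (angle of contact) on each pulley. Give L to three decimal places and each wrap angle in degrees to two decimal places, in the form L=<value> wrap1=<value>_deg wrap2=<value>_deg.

crossed belt: β = asin((r1+r2)/C) = asin(19/64) = 17.2700°
wrap1 = wrap2 = π + 2β = 214.5400°
tangent length = C·cosβ = 61.1146
L = (r1+r2)·wrap + 2·C·cosβ = 19·3.7444 + 2·61.1146 = 193.3735

L=193.373 wrap1=214.54_deg wrap2=214.54_deg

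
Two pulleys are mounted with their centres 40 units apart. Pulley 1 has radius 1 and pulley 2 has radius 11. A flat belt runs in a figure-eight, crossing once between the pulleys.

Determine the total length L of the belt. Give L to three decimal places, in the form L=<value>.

L=121.327

crossed belt: β = asin((r1+r2)/C) = asin(12/40) = 17.4576°
wrap1 = wrap2 = π + 2β = 214.9152°
tangent length = C·cosβ = 38.1576
L = (r1+r2)·wrap + 2·C·cosβ = 12·3.7510 + 2·38.1576 = 121.3269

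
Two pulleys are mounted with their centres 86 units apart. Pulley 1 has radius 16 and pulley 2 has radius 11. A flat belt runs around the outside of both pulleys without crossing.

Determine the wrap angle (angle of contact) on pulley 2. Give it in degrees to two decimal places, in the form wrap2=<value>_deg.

open belt: β = asin((r2−r1)/C) = asin(-5/86) = -3.3330°
wrap1 = π − 2β = 186.6661°
wrap2 = π + 2β = 173.3339°

wrap2=173.33_deg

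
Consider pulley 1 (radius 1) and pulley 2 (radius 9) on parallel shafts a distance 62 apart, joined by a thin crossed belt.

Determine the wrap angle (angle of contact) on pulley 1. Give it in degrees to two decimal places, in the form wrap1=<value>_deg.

wrap1=198.56_deg

crossed belt: β = asin((r1+r2)/C) = asin(10/62) = 9.2818°
wrap1 = wrap2 = π + 2β = 198.5636°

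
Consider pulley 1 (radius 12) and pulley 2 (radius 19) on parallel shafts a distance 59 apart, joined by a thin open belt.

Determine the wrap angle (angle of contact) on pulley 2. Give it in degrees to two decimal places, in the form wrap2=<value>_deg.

open belt: β = asin((r2−r1)/C) = asin(7/59) = 6.8139°
wrap1 = π − 2β = 166.3723°
wrap2 = π + 2β = 193.6277°

wrap2=193.63_deg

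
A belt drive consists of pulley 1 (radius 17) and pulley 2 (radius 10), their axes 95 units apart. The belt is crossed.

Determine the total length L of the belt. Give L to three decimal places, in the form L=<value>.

L=282.550

crossed belt: β = asin((r1+r2)/C) = asin(27/95) = 16.5117°
wrap1 = wrap2 = π + 2β = 213.0233°
tangent length = C·cosβ = 91.0824
L = (r1+r2)·wrap + 2·C·cosβ = 27·3.7180 + 2·91.0824 = 282.5496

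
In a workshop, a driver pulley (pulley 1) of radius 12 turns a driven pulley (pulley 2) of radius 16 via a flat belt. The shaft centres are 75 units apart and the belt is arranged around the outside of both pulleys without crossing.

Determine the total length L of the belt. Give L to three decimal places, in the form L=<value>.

open belt: β = asin((r2−r1)/C) = asin(4/75) = 3.0572°
wrap1 = π − 2β = 173.8855°
wrap2 = π + 2β = 186.1145°
tangent length = C·cosβ = 74.8933
L = r1·wrap1 + r2·wrap2 + 2·C·cosβ = 12·3.0349 + 16·3.2483 + 2·74.8933 = 238.1780

L=238.178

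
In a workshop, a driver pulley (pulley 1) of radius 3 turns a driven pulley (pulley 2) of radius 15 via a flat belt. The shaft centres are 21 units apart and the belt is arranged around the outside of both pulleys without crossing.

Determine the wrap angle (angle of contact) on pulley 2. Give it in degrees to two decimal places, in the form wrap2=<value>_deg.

wrap2=249.70_deg

open belt: β = asin((r2−r1)/C) = asin(12/21) = 34.8499°
wrap1 = π − 2β = 110.3002°
wrap2 = π + 2β = 249.6998°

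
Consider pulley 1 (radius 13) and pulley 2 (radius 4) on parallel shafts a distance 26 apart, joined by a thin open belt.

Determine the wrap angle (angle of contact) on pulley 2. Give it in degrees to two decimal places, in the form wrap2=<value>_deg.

open belt: β = asin((r2−r1)/C) = asin(-9/26) = -20.2522°
wrap1 = π − 2β = 220.5045°
wrap2 = π + 2β = 139.4955°

wrap2=139.50_deg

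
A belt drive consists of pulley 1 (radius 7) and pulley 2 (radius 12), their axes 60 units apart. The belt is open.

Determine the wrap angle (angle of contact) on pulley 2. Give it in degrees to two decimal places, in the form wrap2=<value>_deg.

wrap2=189.56_deg

open belt: β = asin((r2−r1)/C) = asin(5/60) = 4.7802°
wrap1 = π − 2β = 170.4396°
wrap2 = π + 2β = 189.5604°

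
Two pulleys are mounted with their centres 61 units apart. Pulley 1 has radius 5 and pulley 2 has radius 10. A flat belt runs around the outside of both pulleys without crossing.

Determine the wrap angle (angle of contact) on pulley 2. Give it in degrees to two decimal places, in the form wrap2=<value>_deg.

open belt: β = asin((r2−r1)/C) = asin(5/61) = 4.7017°
wrap1 = π − 2β = 170.5967°
wrap2 = π + 2β = 189.4033°

wrap2=189.40_deg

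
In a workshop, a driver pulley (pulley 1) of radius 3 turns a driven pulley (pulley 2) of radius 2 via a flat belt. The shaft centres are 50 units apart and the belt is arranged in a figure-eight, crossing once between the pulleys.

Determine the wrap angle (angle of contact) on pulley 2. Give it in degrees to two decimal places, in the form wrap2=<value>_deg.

crossed belt: β = asin((r1+r2)/C) = asin(5/50) = 5.7392°
wrap1 = wrap2 = π + 2β = 191.4783°

wrap2=191.48_deg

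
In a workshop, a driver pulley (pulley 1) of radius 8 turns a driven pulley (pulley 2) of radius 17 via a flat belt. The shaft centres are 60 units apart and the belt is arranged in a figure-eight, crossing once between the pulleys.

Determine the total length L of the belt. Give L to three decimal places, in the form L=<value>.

crossed belt: β = asin((r1+r2)/C) = asin(25/60) = 24.6243°
wrap1 = wrap2 = π + 2β = 229.2486°
tangent length = C·cosβ = 54.5436
L = (r1+r2)·wrap + 2·C·cosβ = 25·4.0011 + 2·54.5436 = 209.1157

L=209.116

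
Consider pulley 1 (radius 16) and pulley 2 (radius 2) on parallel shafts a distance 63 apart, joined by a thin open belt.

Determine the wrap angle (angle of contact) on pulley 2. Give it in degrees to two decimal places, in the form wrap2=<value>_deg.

wrap2=154.32_deg

open belt: β = asin((r2−r1)/C) = asin(-14/63) = -12.8396°
wrap1 = π − 2β = 205.6792°
wrap2 = π + 2β = 154.3208°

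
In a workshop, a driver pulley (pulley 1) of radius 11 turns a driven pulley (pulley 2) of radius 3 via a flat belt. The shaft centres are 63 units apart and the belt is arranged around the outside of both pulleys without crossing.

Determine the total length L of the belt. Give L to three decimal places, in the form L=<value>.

L=171.000

open belt: β = asin((r2−r1)/C) = asin(-8/63) = -7.2954°
wrap1 = π − 2β = 194.5907°
wrap2 = π + 2β = 165.4093°
tangent length = C·cosβ = 62.4900
L = r1·wrap1 + r2·wrap2 + 2·C·cosβ = 11·3.3962 + 3·2.8869 + 2·62.4900 = 170.9995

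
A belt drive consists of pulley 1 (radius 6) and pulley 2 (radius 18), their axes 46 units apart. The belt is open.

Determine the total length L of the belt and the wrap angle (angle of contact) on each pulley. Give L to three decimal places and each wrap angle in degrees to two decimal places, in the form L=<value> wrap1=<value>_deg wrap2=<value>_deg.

open belt: β = asin((r2−r1)/C) = asin(12/46) = 15.1217°
wrap1 = π − 2β = 149.7567°
wrap2 = π + 2β = 210.2433°
tangent length = C·cosβ = 44.4072
L = r1·wrap1 + r2·wrap2 + 2·C·cosβ = 6·2.6137 + 18·3.6694 + 2·44.4072 = 170.5468

L=170.547 wrap1=149.76_deg wrap2=210.24_deg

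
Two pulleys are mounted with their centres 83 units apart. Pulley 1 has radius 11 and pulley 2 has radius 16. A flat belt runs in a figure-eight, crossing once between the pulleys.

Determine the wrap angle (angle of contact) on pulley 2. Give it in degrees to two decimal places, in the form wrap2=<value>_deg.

wrap2=217.97_deg

crossed belt: β = asin((r1+r2)/C) = asin(27/83) = 18.9838°
wrap1 = wrap2 = π + 2β = 217.9676°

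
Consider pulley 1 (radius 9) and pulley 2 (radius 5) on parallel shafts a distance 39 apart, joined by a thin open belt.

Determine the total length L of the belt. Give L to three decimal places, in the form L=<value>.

L=122.393

open belt: β = asin((r2−r1)/C) = asin(-4/39) = -5.8868°
wrap1 = π − 2β = 191.7737°
wrap2 = π + 2β = 168.2263°
tangent length = C·cosβ = 38.7943
L = r1·wrap1 + r2·wrap2 + 2·C·cosβ = 9·3.3471 + 5·2.9361 + 2·38.7943 = 122.3929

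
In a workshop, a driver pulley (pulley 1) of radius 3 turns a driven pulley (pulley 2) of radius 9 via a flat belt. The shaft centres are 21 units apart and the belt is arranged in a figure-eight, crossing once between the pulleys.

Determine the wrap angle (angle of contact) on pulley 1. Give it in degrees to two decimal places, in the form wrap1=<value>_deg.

crossed belt: β = asin((r1+r2)/C) = asin(12/21) = 34.8499°
wrap1 = wrap2 = π + 2β = 249.6998°

wrap1=249.70_deg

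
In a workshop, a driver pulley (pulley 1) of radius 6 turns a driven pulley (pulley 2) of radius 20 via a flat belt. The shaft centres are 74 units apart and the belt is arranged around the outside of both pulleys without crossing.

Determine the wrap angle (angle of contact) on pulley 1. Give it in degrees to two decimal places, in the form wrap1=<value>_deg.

open belt: β = asin((r2−r1)/C) = asin(14/74) = 10.9055°
wrap1 = π − 2β = 158.1891°
wrap2 = π + 2β = 201.8109°

wrap1=158.19_deg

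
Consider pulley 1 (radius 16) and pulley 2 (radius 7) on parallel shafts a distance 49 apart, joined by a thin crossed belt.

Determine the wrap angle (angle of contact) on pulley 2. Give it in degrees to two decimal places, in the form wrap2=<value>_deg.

wrap2=235.99_deg

crossed belt: β = asin((r1+r2)/C) = asin(23/49) = 27.9946°
wrap1 = wrap2 = π + 2β = 235.9891°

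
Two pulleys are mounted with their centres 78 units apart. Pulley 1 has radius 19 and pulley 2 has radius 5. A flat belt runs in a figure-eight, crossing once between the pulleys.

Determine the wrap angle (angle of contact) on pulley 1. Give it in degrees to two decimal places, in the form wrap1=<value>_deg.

crossed belt: β = asin((r1+r2)/C) = asin(24/78) = 17.9202°
wrap1 = wrap2 = π + 2β = 215.8404°

wrap1=215.84_deg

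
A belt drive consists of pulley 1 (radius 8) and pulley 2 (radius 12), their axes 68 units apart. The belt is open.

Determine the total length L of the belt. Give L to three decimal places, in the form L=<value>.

open belt: β = asin((r2−r1)/C) = asin(4/68) = 3.3723°
wrap1 = π − 2β = 173.2554°
wrap2 = π + 2β = 186.7446°
tangent length = C·cosβ = 67.8823
L = r1·wrap1 + r2·wrap2 + 2·C·cosβ = 8·3.0239 + 12·3.2593 + 2·67.8823 = 199.0672

L=199.067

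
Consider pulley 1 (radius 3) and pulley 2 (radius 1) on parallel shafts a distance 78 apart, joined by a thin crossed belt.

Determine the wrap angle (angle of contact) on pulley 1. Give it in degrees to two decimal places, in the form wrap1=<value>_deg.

crossed belt: β = asin((r1+r2)/C) = asin(4/78) = 2.9395°
wrap1 = wrap2 = π + 2β = 185.8791°

wrap1=185.88_deg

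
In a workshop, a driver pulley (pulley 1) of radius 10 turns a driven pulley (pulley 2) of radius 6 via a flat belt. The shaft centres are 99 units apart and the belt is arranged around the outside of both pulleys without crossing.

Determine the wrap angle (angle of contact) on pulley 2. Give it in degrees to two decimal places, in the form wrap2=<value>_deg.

open belt: β = asin((r2−r1)/C) = asin(-4/99) = -2.3156°
wrap1 = π − 2β = 184.6312°
wrap2 = π + 2β = 175.3688°

wrap2=175.37_deg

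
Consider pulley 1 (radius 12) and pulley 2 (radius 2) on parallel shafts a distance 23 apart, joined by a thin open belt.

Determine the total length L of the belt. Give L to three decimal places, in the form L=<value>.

L=94.403

open belt: β = asin((r2−r1)/C) = asin(-10/23) = -25.7715°
wrap1 = π − 2β = 231.5429°
wrap2 = π + 2β = 128.4571°
tangent length = C·cosβ = 20.7123
L = r1·wrap1 + r2·wrap2 + 2·C·cosβ = 12·4.0412 + 2·2.2420 + 2·20.7123 = 94.4029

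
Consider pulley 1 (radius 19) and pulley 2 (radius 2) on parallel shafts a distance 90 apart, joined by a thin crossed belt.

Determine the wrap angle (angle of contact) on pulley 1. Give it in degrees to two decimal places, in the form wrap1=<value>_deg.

wrap1=206.99_deg

crossed belt: β = asin((r1+r2)/C) = asin(21/90) = 13.4934°
wrap1 = wrap2 = π + 2β = 206.9868°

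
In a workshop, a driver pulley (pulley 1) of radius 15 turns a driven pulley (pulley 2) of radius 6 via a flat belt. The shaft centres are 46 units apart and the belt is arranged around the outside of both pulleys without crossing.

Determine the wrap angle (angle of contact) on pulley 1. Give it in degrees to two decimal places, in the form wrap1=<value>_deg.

open belt: β = asin((r2−r1)/C) = asin(-9/46) = -11.2828°
wrap1 = π − 2β = 202.5656°
wrap2 = π + 2β = 157.4344°

wrap1=202.57_deg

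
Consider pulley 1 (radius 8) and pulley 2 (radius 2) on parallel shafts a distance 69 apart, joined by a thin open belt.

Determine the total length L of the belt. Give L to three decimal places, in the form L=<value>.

L=169.938

open belt: β = asin((r2−r1)/C) = asin(-6/69) = -4.9885°
wrap1 = π − 2β = 189.9771°
wrap2 = π + 2β = 170.0229°
tangent length = C·cosβ = 68.7386
L = r1·wrap1 + r2·wrap2 + 2·C·cosβ = 8·3.3157 + 2·2.9675 + 2·68.7386 = 169.9380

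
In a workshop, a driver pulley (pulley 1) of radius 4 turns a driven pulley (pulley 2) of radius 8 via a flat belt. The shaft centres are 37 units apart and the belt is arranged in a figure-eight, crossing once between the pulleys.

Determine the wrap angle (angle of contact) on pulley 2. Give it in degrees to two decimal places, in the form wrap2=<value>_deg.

crossed belt: β = asin((r1+r2)/C) = asin(12/37) = 18.9246°
wrap1 = wrap2 = π + 2β = 217.8493°

wrap2=217.85_deg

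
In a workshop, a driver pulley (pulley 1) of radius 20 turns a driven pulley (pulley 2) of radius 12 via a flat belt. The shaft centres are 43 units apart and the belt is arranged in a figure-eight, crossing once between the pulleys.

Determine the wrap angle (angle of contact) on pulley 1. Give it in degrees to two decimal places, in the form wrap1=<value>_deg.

wrap1=276.18_deg

crossed belt: β = asin((r1+r2)/C) = asin(32/43) = 48.0892°
wrap1 = wrap2 = π + 2β = 276.1785°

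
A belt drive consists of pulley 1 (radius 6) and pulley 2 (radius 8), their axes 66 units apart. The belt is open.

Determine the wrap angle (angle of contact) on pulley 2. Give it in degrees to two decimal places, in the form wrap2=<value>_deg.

wrap2=183.47_deg

open belt: β = asin((r2−r1)/C) = asin(2/66) = 1.7365°
wrap1 = π − 2β = 176.5270°
wrap2 = π + 2β = 183.4730°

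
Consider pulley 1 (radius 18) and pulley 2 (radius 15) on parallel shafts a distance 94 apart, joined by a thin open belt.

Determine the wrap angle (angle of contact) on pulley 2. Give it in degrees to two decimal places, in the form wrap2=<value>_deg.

wrap2=176.34_deg

open belt: β = asin((r2−r1)/C) = asin(-3/94) = -1.8289°
wrap1 = π − 2β = 183.6578°
wrap2 = π + 2β = 176.3422°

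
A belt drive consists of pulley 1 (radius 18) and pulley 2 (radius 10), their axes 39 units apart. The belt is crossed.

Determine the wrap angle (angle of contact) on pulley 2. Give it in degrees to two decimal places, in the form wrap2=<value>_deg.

wrap2=271.77_deg

crossed belt: β = asin((r1+r2)/C) = asin(28/39) = 45.8854°
wrap1 = wrap2 = π + 2β = 271.7708°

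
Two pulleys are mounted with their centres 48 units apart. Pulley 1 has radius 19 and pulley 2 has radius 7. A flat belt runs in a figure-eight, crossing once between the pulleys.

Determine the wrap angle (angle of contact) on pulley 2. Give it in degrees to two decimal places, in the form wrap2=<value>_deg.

crossed belt: β = asin((r1+r2)/C) = asin(26/48) = 32.7972°
wrap1 = wrap2 = π + 2β = 245.5943°

wrap2=245.59_deg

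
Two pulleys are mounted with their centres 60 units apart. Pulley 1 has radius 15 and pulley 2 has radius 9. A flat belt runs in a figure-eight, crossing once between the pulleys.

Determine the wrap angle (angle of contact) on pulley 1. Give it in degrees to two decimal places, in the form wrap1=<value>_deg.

wrap1=227.16_deg

crossed belt: β = asin((r1+r2)/C) = asin(24/60) = 23.5782°
wrap1 = wrap2 = π + 2β = 227.1564°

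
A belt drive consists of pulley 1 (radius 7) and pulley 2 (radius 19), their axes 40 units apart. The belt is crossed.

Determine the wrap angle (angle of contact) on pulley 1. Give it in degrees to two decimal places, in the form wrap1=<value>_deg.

wrap1=261.08_deg

crossed belt: β = asin((r1+r2)/C) = asin(26/40) = 40.5416°
wrap1 = wrap2 = π + 2β = 261.0832°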